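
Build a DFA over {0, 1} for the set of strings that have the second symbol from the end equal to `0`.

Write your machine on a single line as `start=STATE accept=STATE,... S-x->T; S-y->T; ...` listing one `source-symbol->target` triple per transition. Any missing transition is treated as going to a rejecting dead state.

Because acceptance depends on a position counted from the end, the machine has to buffer the most recent 2 symbols. Make each state the string of the last up-to-2 symbols read; on input `x` shift the window left and append `x`. Accept when the buffered window has length 2 and begins with `0`.
        0   1  
>  s0   s1  s2 
   s1   s3  s4 
   s2   s5  s6 
 * s3   s3  s4 
 * s4   s5  s6 
   s5   s3  s4 
   s6   s5  s6 
(> = start, * = accepting)

start=s0; accept=s3,s4; s0-0->s1; s0-1->s2; s1-0->s3; s1-1->s4; s2-0->s5; s2-1->s6; s3-0->s3; s3-1->s4; s4-0->s5; s4-1->s6; s5-0->s3; s5-1->s4; s6-0->s5; s6-1->s6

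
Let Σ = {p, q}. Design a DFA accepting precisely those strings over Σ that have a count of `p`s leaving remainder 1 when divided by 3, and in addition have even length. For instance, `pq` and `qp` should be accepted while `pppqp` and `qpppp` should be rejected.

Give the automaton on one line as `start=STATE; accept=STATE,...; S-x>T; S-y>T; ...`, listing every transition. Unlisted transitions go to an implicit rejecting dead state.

start=s0; accept=s4; s0-p>s1; s0-q>s2; s1-p>s3; s1-q>s4; s2-p>s4; s2-q>s0; s3-p>s2; s3-q>s5; s4-p>s5; s4-q>s1; s5-p>s0; s5-q>s3

Run two small machines in parallel and take their product. One (3 states) tracks the count of `p`s modulo 3; the other (2 states) tracks the input length modulo 2. Each combined state is a pair, one component from each; accept when both components accept.
A 6-state machine:
        p   q  
>  s0   s1  s2 
   s1   s3  s4 
   s2   s4  s0 
   s3   s2  s5 
 * s4   s5  s1 
   s5   s0  s3 
(> = start, * = accepting)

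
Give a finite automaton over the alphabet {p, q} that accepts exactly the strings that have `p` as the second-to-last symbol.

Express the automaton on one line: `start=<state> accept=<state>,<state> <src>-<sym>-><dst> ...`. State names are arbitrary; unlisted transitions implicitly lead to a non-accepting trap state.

Because acceptance depends on a position counted from the end, the machine has to buffer the most recent 2 symbols. Make each state the string of the last up-to-2 symbols read; on input `x` shift the window left and append `x`. Accept when the buffered window has length 2 and begins with `p`.
With 7 states:
        p   q  
>  s0   s1  s2 
   s1   s3  s4 
   s2   s5  s6 
 * s3   s3  s4 
 * s4   s5  s6 
   s5   s3  s4 
   s6   s5  s6 
(> = start, * = accepting)

start=s0 accept=s3,s4 s0-p->s1 s0-q->s2 s1-p->s3 s1-q->s4 s2-p->s5 s2-q->s6 s3-p->s3 s3-q->s4 s4-p->s5 s4-q->s6 s5-p->s3 s5-q->s4 s6-p->s5 s6-q->s6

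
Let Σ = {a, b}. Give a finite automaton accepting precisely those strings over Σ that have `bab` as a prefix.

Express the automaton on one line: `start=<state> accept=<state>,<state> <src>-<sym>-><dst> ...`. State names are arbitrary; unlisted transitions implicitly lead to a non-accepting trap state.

start=q0 accept=q3 q0-a->q4 q0-b->q1 q1-a->q2 q1-b->q4 q2-a->q4 q2-b->q3 q3-a->q3 q3-b->q3 q4-a->q4 q4-b->q4

Check the first 3 symbols one by one: q0 through q2 record how many have matched `bab` so far; any wrong symbol goes to the dead state q4. After all 3 match we enter the accepting sink q3.
With 5 states:
        a   b  
>  q0   q4  q1 
   q1   q2  q4 
   q2   q4  q3 
 * q3   q3  q3 
   q4   q4  q4 
(> = start, * = accepting)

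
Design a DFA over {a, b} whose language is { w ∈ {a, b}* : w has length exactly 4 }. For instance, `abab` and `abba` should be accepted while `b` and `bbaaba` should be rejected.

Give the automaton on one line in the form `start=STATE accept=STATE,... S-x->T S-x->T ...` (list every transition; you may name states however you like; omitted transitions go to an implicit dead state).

start=S0 accept=S4 S0-a->S1 S0-b->S1 S1-a->S2 S1-b->S2 S2-a->S3 S2-b->S3 S3-a->S4 S3-b->S4 S4-a->S5 S4-b->S5 S5-a->S5 S5-b->S5

We only need to distinguish lengths 0, 1, …, 4, and '>4'. Chain S0 → S1 → S2 → S3 → S4 → S5 on every symbol, with S5 looping. Accepting states: {S4}.
A 6-state machine:
        a   b  
>  S0   S1  S1 
   S1   S2  S2 
   S2   S3  S3 
   S3   S4  S4 
 * S4   S5  S5 
   S5   S5  S5 
(> = start, * = accepting)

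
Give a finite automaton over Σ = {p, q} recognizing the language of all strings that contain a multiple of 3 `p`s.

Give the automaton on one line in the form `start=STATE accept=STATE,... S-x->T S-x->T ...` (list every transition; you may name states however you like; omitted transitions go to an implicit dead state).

start=s0 accept=s0 s0-p->s1 s0-q->s0 s1-p->s2 s1-q->s1 s2-p->s0 s2-q->s2

Keep the running count of `p`s modulo 3: each `p` advances along the cycle s0 → s1 → s2 → s0 while other symbols loop. Accept at s0.
With 3 states:
        p   q  
>* s0   s1  s0 
   s1   s2  s1 
   s2   s0  s2 
(> = start, * = accepting)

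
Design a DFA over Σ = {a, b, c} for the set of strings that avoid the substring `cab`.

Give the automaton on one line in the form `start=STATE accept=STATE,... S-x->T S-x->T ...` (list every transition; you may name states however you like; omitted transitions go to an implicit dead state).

start=S0 accept=S0,S1,S2 S0-a->S0 S0-b->S0 S0-c->S1 S1-a->S2 S1-b->S0 S1-c->S1 S2-a->S0 S2-b->S3 S2-c->S1 S3-a->S3 S3-b->S3 S3-c->S3

Track partial matches of the forbidden pattern `cab`. State S3 is a dead state reached once `cab` has occurred; every other state accepts. S0 means no part of `cab` is currently matched.
With 4 states:
        a   b   c  
>* S0   S0  S0  S1 
 * S1   S2  S0  S1 
 * S2   S0  S3  S1 
   S3   S3  S3  S3 
(> = start, * = accepting)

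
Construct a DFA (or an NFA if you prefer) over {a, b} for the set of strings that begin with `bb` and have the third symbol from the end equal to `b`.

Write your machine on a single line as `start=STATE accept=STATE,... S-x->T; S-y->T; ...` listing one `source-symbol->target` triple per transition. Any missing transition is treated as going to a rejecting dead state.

start=S0; accept=S13,S14,S17,S18; S0-a->S1; S0-b->S2; S1-a->S3; S1-b->S4; S2-a->S5; S2-b->S6; S3-a->S7; S3-b->S8; S4-a->S9; S4-b->S10; S5-a->S11; S5-b->S12; S6-a->S13; S6-b->S14; S7-a->S7; S7-b->S8; S8-a->S9; S8-b->S10; S9-a->S11; S9-b->S12; S10-a->S15; S10-b->S16; S11-a->S7; S11-b->S8; S12-a->S9; S12-b->S10; S13-a->S17; S13-b->S18; S14-a->S13; S14-b->S14; S15-a->S11; S15-b->S12; S16-a->S15; S16-b->S16; S17-a->S19; S17-b->S20; S18-a->S21; S18-b->S22; S19-a->S19; S19-b->S20; S20-a->S21; S20-b->S22; S21-a->S17; S21-b->S18; S22-a->S13; S22-b->S14

Run two small machines in parallel and take their product. The first has 4 states tracking whether the input so far still matches the prefix `bb`; the second has 15 states tracking the last 3 symbols read. A product state is a pair (one from each), accepting exactly when both do.
          a    b  
>  S0     S1   S2 
   S1     S3   S4 
   S2     S5   S6 
   S3     S7   S8 
   S4     S9  S10 
   S5    S11  S12 
   S6    S13  S14 
   S7     S7   S8 
   S8     S9  S10 
   S9    S11  S12 
   S10   S15  S16 
   S11    S7   S8 
   S12    S9  S10 
 * S13   S17  S18 
 * S14   S13  S14 
   S15   S11  S12 
   S16   S15  S16 
 * S17   S19  S20 
 * S18   S21  S22 
   S19   S19  S20 
   S20   S21  S22 
   S21   S17  S18 
   S22   S13  S14 
(> = start, * = accepting)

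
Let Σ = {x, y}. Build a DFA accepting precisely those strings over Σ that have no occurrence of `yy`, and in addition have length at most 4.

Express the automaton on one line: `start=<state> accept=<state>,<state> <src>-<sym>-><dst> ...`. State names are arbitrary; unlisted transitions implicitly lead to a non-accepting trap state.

start=q0 accept=q0,q1,q2,q3,q4,q6,q7,q8 q0-x->q1 q0-y->q2 q1-x->q3 q1-y->q4 q2-x->q3 q2-y->q5 q3-x->q6 q3-y->q7 q4-x->q6 q4-y->q5 q5-x->q5 q5-y->q5 q6-x->q8 q6-y->q8 q7-x->q8 q7-y->q5 q8-x->q5 q8-y->q5

Run two small machines in parallel and take their product. The first has 3 states tracking partial matches of the forbidden pattern `yy`; the second has 6 states tracking the input length, saturating at 5. A product state is a pair (one from each), accepting exactly when both do. After merging equivalent states the machine shrinks.
With 9 states:
        x   y  
>* q0   q1  q2 
 * q1   q3  q4 
 * q2   q3  q5 
 * q3   q6  q7 
 * q4   q6  q5 
   q5   q5  q5 
 * q6   q8  q8 
 * q7   q8  q5 
 * q8   q5  q5 
(> = start, * = accepting)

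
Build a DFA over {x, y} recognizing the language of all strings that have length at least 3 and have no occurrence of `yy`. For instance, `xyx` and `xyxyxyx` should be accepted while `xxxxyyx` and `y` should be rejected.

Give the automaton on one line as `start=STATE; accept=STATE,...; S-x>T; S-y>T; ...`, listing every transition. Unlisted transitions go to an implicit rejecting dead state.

Run two small machines in parallel and take their product. The first has 5 states tracking the input length, saturating at 4; the second has 3 states tracking partial matches of the forbidden pattern `yy`. A product state is a pair (one from each), accepting exactly when both do.
       x  y 
>  A   B  C 
   B   D  E 
   C   D  F 
   D   G  H 
   E   G  I 
   F   I  I 
 * G   J  K 
 * H   J  L 
   I   L  L 
 * J   J  K 
 * K   J  L 
   L   L  L 
(> = start, * = accepting)

start=A; accept=G,H,J,K; A-x>B; A-y>C; B-x>D; B-y>E; C-x>D; C-y>F; D-x>G; D-y>H; E-x>G; E-y>I; F-x>I; F-y>I; G-x>J; G-y>K; H-x>J; H-y>L; I-x>L; I-y>L; J-x>J; J-y>K; K-x>J; K-y>L; L-x>L; L-y>L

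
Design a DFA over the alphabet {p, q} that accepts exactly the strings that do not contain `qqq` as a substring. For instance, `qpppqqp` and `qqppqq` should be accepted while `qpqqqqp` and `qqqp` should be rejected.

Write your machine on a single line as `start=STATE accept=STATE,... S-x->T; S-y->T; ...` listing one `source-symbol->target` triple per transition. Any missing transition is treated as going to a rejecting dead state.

This is the complement of 'contains `qqq`'. Use the same substring-matching states — A through D holding how much of `qqq` has just been matched — but flip the accepting set: everything except the trap D accepts.
       p  q 
>* A   A  B 
 * B   A  C 
 * C   A  D 
   D   D  D 
(> = start, * = accepting)

start=A; accept=A,B,C; A-p->A; A-q->B; B-p->A; B-q->C; C-p->A; C-q->D; D-p->D; D-q->D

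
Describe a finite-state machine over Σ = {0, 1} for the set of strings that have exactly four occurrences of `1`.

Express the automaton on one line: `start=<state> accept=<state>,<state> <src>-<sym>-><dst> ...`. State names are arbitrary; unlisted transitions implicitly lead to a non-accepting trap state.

start=q0 accept=q4 q0-0->q0 q0-1->q1 q1-0->q1 q1-1->q2 q2-0->q2 q2-1->q3 q3-0->q3 q3-1->q4 q4-0->q4 q4-1->q5 q5-0->q5 q5-1->q5

Only the number of `1`s matters, and only up to 5. Make a chain q0 → q1 → q2 → q3 → q4 → q5 advanced by each `1` (with q5 absorbing); every other symbol self-loops. The accepting set is {q4}.
A 6-state machine:
        0   1  
>  q0   q0  q1 
   q1   q1  q2 
   q2   q2  q3 
   q3   q3  q4 
 * q4   q4  q5 
   q5   q5  q5 
(> = start, * = accepting)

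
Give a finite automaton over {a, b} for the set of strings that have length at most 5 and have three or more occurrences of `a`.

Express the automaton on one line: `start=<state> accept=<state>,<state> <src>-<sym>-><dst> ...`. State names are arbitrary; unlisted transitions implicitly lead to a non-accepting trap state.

start=q0 accept=q6,q10,q12 q0-a->q1 q0-b->q2 q1-a->q3 q1-b->q4 q2-a->q4 q2-b->q5 q3-a->q6 q3-b->q7 q4-a->q7 q4-b->q8 q5-a->q8 q5-b->q9 q6-a->q10 q6-b->q10 q7-a->q10 q7-b->q11 q8-a->q11 q8-b->q9 q9-a->q9 q9-b->q9 q10-a->q12 q10-b->q12 q11-a->q12 q11-b->q9 q12-a->q9 q12-b->q9

Run two small machines in parallel and take their product. The first has 7 states tracking the input length, saturating at 6; the second has 5 states tracking the count of `a`s, saturating at 4. A product state is a pair (one from each), accepting exactly when both do. Equivalent product states are then merged.
With 13 states:
          a    b  
>  q0     q1   q2 
   q1     q3   q4 
   q2     q4   q5 
   q3     q6   q7 
   q4     q7   q8 
   q5     q8   q9 
 * q6    q10  q10 
   q7    q10  q11 
   q8    q11   q9 
   q9     q9   q9 
 * q10   q12  q12 
   q11   q12   q9 
 * q12    q9   q9 
(> = start, * = accepting)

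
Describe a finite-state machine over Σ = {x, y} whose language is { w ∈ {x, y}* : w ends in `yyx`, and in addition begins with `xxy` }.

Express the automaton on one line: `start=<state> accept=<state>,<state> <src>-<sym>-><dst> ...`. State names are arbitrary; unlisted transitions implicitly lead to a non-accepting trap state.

start=S0 accept=S7 S0-x->S1 S0-y->S2 S1-x->S3 S1-y->S2 S2-x->S2 S2-y->S2 S3-x->S2 S3-y->S4 S4-x->S5 S4-y->S6 S5-x->S5 S5-y->S4 S6-x->S7 S6-y->S6 S7-x->S5 S7-y->S4

Handle the two conditions separately and then intersect. The first has 4 states tracking how much of the suffix `yyx` has currently been matched; the second has 5 states tracking whether the input so far still matches the prefix `xxy`. A product state is a pair (one from each), accepting exactly when both do. After merging equivalent states the machine shrinks.
        x   y  
>  S0   S1  S2 
   S1   S3  S2 
   S2   S2  S2 
   S3   S2  S4 
   S4   S5  S6 
   S5   S5  S4 
   S6   S7  S6 
 * S7   S5  S4 
(> = start, * = accepting)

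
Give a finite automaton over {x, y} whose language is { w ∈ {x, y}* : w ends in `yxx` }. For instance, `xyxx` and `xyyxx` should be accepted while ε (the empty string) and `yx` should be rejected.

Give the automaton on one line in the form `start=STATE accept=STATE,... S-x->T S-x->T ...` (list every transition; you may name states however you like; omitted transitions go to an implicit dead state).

Remember how much of `yxx` the current input suffix matches. State A means no match yet; B means the last symbol is `y`; C means the last 2 symbols are `yx`; D means the last 3 symbols are `yxx`. Only D accepts. On a mismatch, fall back to the longest proper suffix that is still a prefix of `yxx`.
4 states suffice.
       x  y 
>  A   A  B 
   B   C  B 
   C   D  B 
 * D   A  B 
(> = start, * = accepting)

start=A accept=D A-x->A A-y->B B-x->C B-y->B C-x->D C-y->B D-x->A D-y->B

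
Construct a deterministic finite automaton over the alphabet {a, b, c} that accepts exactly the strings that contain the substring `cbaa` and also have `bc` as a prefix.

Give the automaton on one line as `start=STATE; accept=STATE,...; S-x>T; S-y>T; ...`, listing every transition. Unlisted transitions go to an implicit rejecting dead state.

start=s0; accept=s7; s0-a>s1; s0-b>s2; s0-c>s1; s1-a>s1; s1-b>s1; s1-c>s1; s2-a>s1; s2-b>s1; s2-c>s3; s3-a>s4; s3-b>s5; s3-c>s3; s4-a>s4; s4-b>s4; s4-c>s3; s5-a>s6; s5-b>s4; s5-c>s3; s6-a>s7; s6-b>s4; s6-c>s3; s7-a>s7; s7-b>s7; s7-c>s7

Run two small machines in parallel and take their product. One (5 states) tracks whether and how much of `cbaa` has been seen; the other (4 states) tracks whether the input so far still matches the prefix `bc`. Each combined state is a pair, one component from each; accept when both components accept. Equivalent product states are then merged.
        a   b   c  
>  s0   s1  s2  s1 
   s1   s1  s1  s1 
   s2   s1  s1  s3 
   s3   s4  s5  s3 
   s4   s4  s4  s3 
   s5   s6  s4  s3 
   s6   s7  s4  s3 
 * s7   s7  s7  s7 
(> = start, * = accepting)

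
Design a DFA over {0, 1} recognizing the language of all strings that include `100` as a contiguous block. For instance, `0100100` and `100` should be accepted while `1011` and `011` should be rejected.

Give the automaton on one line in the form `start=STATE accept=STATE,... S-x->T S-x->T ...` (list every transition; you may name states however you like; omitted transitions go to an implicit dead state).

start=q0 accept=q3 q0-0->q0 q0-1->q1 q1-0->q2 q1-1->q1 q2-0->q3 q2-1->q1 q3-0->q3 q3-1->q3

Track how much of `100` has been matched so far: state q0 is no progress, q3 is the absorbing accept state reached once `100` has occurred. Intermediate states record partial matches; on a mismatch, fall back to the longest reusable overlap.
4 states suffice.
        0   1  
>  q0   q0  q1 
   q1   q2  q1 
   q2   q3  q1 
 * q3   q3  q3 
(> = start, * = accepting)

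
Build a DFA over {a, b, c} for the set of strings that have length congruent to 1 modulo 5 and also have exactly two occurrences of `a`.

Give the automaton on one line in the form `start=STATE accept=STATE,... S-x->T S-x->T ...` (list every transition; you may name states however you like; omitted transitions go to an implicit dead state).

Run two small machines in parallel and take their product. The first has 5 states tracking the input length modulo 5; the second has 4 states tracking the count of `a`s, saturating at 3. A product state is a pair (one from each), accepting exactly when both do.
A 20-state machine:
          a    b    c  
>  q0     q1   q2   q2 
   q1     q3   q4   q4 
   q2     q4   q5   q5 
   q3     q6   q7   q7 
   q4     q7   q8   q8 
   q5     q8   q9   q9 
   q6    q10  q10  q10 
   q7    q10  q11  q11 
   q8    q11  q12  q12 
   q9    q12  q13  q13 
   q10   q14  q14  q14 
   q11   q14  q15  q15 
   q12   q15  q16  q16 
   q13   q16   q0   q0 
   q14   q17  q17  q17 
   q15   q17  q18  q18 
   q16   q18   q1   q1 
   q17   q19  q19  q19 
 * q18   q19   q3   q3 
   q19    q6   q6   q6 
(> = start, * = accepting)

start=q0 accept=q18 q0-a->q1 q0-b->q2 q0-c->q2 q1-a->q3 q1-b->q4 q1-c->q4 q2-a->q4 q2-b->q5 q2-c->q5 q3-a->q6 q3-b->q7 q3-c->q7 q4-a->q7 q4-b->q8 q4-c->q8 q5-a->q8 q5-b->q9 q5-c->q9 q6-a->q10 q6-b->q10 q6-c->q10 q7-a->q10 q7-b->q11 q7-c->q11 q8-a->q11 q8-b->q12 q8-c->q12 q9-a->q12 q9-b->q13 q9-c->q13 q10-a->q14 q10-b->q14 q10-c->q14 q11-a->q14 q11-b->q15 q11-c->q15 q12-a->q15 q12-b->q16 q12-c->q16 q13-a->q16 q13-b->q0 q13-c->q0 q14-a->q17 q14-b->q17 q14-c->q17 q15-a->q17 q15-b->q18 q15-c->q18 q16-a->q18 q16-b->q1 q16-c->q1 q17-a->q19 q17-b->q19 q17-c->q19 q18-a->q19 q18-b->q3 q18-c->q3 q19-a->q6 q19-b->q6 q19-c->q6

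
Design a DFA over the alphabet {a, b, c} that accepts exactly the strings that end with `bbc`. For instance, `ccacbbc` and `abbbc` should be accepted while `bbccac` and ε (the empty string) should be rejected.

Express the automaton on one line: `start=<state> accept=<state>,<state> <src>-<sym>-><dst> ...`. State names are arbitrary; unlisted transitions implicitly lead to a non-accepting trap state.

Let each state record the length of the longest suffix of the input read so far that is also a prefix of `bbc`. q1 means the last symbol is `b`; q2 means the last 2 symbols are `bb`; q3 means the last 3 symbols are `bbc`. Accept only at q3, where the string currently ends in `bbc`.
A 4-state machine:
        a   b   c  
>  q0   q0  q1  q0 
   q1   q0  q2  q0 
   q2   q0  q2  q3 
 * q3   q0  q1  q0 
(> = start, * = accepting)

start=q0 accept=q3 q0-a->q0 q0-b->q1 q0-c->q0 q1-a->q0 q1-b->q2 q1-c->q0 q2-a->q0 q2-b->q2 q2-c->q3 q3-a->q0 q3-b->q1 q3-c->q0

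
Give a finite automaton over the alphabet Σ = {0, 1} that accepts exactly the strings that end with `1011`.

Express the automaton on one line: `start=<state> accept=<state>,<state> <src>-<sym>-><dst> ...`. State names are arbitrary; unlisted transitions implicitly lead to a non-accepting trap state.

Let each state record the length of the longest suffix of the input read so far that is also a prefix of `1011`. S1 means the last symbol is `1`; S2 means the last 2 symbols are `10`; S3 means the last 3 symbols are `101`; S4 means the last 4 symbols are `1011`. Accept only at S4, where the string currently ends in `1011`.
        0   1  
>  S0   S0  S1 
   S1   S2  S1 
   S2   S0  S3 
   S3   S2  S4 
 * S4   S2  S1 
(> = start, * = accepting)

start=S0 accept=S4 S0-0->S0 S0-1->S1 S1-0->S2 S1-1->S1 S2-0->S0 S2-1->S3 S3-0->S2 S3-1->S4 S4-0->S2 S4-1->S1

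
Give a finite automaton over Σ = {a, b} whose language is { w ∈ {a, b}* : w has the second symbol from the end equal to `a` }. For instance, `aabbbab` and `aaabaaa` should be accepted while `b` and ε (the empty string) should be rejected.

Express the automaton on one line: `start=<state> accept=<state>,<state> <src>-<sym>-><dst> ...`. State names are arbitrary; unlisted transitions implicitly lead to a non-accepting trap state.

A DFA must remember the last 2 symbols (since which symbol is second-to-last isn't known until the input ends). Use one state per possible window of the last ≤2 symbols; accept from those whose window starts with `a`.
7 states suffice.
        a   b  
>  q0   q1  q2 
   q1   q3  q4 
   q2   q5  q6 
 * q3   q3  q4 
 * q4   q5  q6 
   q5   q3  q4 
   q6   q5  q6 
(> = start, * = accepting)

start=q0 accept=q3,q4 q0-a->q1 q0-b->q2 q1-a->q3 q1-b->q4 q2-a->q5 q2-b->q6 q3-a->q3 q3-b->q4 q4-a->q5 q4-b->q6 q5-a->q3 q5-b->q4 q6-a->q5 q6-b->q6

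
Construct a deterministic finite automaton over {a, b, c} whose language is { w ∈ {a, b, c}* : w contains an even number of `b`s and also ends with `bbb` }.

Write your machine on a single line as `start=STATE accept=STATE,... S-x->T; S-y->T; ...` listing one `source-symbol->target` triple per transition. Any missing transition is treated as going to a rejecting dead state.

Handle the two conditions separately and then intersect. One (2 states) tracks the count of `b`s modulo 2; the other (4 states) tracks how much of the suffix `bbb` has currently been matched. Each combined state is a pair, one component from each; accept when both components accept.
With 8 states:
        a   b   c  
>  q0   q0  q1  q0 
   q1   q2  q3  q2 
   q2   q2  q4  q2 
   q3   q0  q5  q0 
   q4   q0  q6  q0 
   q5   q2  q7  q2 
   q6   q2  q7  q2 
 * q7   q0  q5  q0 
(> = start, * = accepting)

start=q0; accept=q7; q0-a->q0; q0-b->q1; q0-c->q0; q1-a->q2; q1-b->q3; q1-c->q2; q2-a->q2; q2-b->q4; q2-c->q2; q3-a->q0; q3-b->q5; q3-c->q0; q4-a->q0; q4-b->q6; q4-c->q0; q5-a->q2; q5-b->q7; q5-c->q2; q6-a->q2; q6-b->q7; q6-c->q2; q7-a->q0; q7-b->q5; q7-c->q0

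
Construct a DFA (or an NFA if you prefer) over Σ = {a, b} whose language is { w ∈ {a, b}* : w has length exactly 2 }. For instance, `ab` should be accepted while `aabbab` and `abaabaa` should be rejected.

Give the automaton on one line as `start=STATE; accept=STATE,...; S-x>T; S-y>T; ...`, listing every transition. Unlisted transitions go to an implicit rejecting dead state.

start=q0; accept=q2; q0-a>q1; q0-b>q1; q1-a>q2; q1-b>q2; q2-a>q3; q2-b>q3; q3-a>q3; q3-b>q3

We only need to distinguish lengths 0, 1, …, 2, and '>2'. Chain q0 → q1 → q2 → q3 on every symbol, with q3 looping. Accepting states: {q2}.
With 4 states:
        a   b  
>  q0   q1  q1 
   q1   q2  q2 
 * q2   q3  q3 
   q3   q3  q3 
(> = start, * = accepting)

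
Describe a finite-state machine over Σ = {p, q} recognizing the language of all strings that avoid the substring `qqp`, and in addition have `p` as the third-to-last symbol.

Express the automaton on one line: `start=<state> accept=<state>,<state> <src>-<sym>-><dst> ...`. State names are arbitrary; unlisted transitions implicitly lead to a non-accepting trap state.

start=A accept=G,H,I,J A-p->B A-q->C B-p->D B-q->E C-p->B C-q->F D-p->G D-q->H E-p->I E-q->J F-p->F F-q->F G-p->G G-q->H H-p->I H-q->J I-p->D I-q->E J-p->F J-q->F

Build one automaton per condition and run them in lockstep. The first has 4 states tracking partial matches of the forbidden pattern `qqp`; the second has 15 states tracking the last 3 symbols read. A product state is a pair (one from each), accepting exactly when both do. After merging equivalent states the machine shrinks.
A 10-state machine:
       p  q 
>  A   B  C 
   B   D  E 
   C   B  F 
   D   G  H 
   E   I  J 
   F   F  F 
 * G   G  H 
 * H   I  J 
 * I   D  E 
 * J   F  F 
(> = start, * = accepting)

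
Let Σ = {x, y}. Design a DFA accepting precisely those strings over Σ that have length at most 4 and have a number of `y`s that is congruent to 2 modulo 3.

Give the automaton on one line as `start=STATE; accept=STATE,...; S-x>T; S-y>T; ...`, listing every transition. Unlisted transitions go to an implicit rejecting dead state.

start=s0; accept=s5,s8,s9; s0-x>s1; s0-y>s2; s1-x>s3; s1-y>s4; s2-x>s4; s2-y>s5; s3-x>s6; s3-y>s7; s4-x>s7; s4-y>s8; s5-x>s8; s5-y>s6; s6-x>s6; s6-y>s6; s7-x>s6; s7-y>s9; s8-x>s9; s8-y>s6; s9-x>s6; s9-y>s6

Handle the two conditions separately and then intersect. One (6 states) tracks the input length, saturating at 5; the other (3 states) tracks the count of `y`s modulo 3. Each combined state is a pair, one component from each; accept when both components accept. After merging equivalent states the machine shrinks.
10 states suffice.
        x   y  
>  s0   s1  s2 
   s1   s3  s4 
   s2   s4  s5 
   s3   s6  s7 
   s4   s7  s8 
 * s5   s8  s6 
   s6   s6  s6 
   s7   s6  s9 
 * s8   s9  s6 
 * s9   s6  s6 
(> = start, * = accepting)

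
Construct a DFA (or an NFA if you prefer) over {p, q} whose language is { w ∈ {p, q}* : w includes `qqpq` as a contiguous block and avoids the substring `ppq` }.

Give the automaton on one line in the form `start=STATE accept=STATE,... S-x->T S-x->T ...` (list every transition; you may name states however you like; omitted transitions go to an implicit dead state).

Run two small machines in parallel and take their product. The first has 5 states tracking whether and how much of `qqpq` has been seen; the second has 4 states tracking partial matches of the forbidden pattern `ppq`. A product state is a pair (one from each), accepting exactly when both do. After merging equivalent states the machine shrinks.
A 9-state machine:
        p   q  
>  S0   S1  S2 
   S1   S3  S2 
   S2   S1  S4 
   S3   S3  S3 
   S4   S5  S4 
   S5   S3  S6 
 * S6   S7  S6 
 * S7   S8  S6 
 * S8   S8  S3 
(> = start, * = accepting)

start=S0 accept=S6,S7,S8 S0-p->S1 S0-q->S2 S1-p->S3 S1-q->S2 S2-p->S1 S2-q->S4 S3-p->S3 S3-q->S3 S4-p->S5 S4-q->S4 S5-p->S3 S5-q->S6 S6-p->S7 S6-q->S6 S7-p->S8 S7-q->S6 S8-p->S8 S8-q->S3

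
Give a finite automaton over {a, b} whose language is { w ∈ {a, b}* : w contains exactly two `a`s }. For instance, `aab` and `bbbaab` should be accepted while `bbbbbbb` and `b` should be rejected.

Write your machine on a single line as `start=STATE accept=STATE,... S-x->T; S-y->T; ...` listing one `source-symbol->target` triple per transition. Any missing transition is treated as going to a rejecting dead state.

Count `a`s, saturating at 3: states S0 through S2 mean 0 through 2 `a`s seen; S3 means more than 2. Each `a` increments (capped at S3); other symbols loop. Accept from {S2}.
With 4 states:
        a   b  
>  S0   S1  S0 
   S1   S2  S1 
 * S2   S3  S2 
   S3   S3  S3 
(> = start, * = accepting)

start=S0; accept=S2; S0-a->S1; S0-b->S0; S1-a->S2; S1-b->S1; S2-a->S3; S2-b->S2; S3-a->S3; S3-b->S3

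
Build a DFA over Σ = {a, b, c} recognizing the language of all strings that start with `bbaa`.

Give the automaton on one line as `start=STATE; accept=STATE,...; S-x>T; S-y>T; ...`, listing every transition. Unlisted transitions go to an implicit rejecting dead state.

start=s0; accept=s4; s0-a>s5; s0-b>s1; s0-c>s5; s1-a>s5; s1-b>s2; s1-c>s5; s2-a>s3; s2-b>s5; s2-c>s5; s3-a>s4; s3-b>s5; s3-c>s5; s4-a>s4; s4-b>s4; s4-c>s4; s5-a>s5; s5-b>s5; s5-c>s5

Walk along `bbaa` while the input agrees: from s0 take `b` to s1, and so on. Any deviation drops to the rejecting sink s5. Once s4 is reached the prefix is confirmed and every continuation is accepted.
With 6 states:
        a   b   c  
>  s0   s5  s1  s5 
   s1   s5  s2  s5 
   s2   s3  s5  s5 
   s3   s4  s5  s5 
 * s4   s4  s4  s4 
   s5   s5  s5  s5 
(> = start, * = accepting)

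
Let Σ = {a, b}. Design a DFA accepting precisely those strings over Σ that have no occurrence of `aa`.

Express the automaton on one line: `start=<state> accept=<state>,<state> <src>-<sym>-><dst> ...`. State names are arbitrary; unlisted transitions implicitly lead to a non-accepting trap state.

This is the complement of 'contains `aa`'. Use the same substring-matching states — s0 through s2 holding how much of `aa` has just been matched — but flip the accepting set: everything except the trap s2 accepts.
        a   b  
>* s0   s1  s0 
 * s1   s2  s0 
   s2   s2  s2 
(> = start, * = accepting)

start=s0 accept=s0,s1 s0-a->s1 s0-b->s0 s1-a->s2 s1-b->s0 s2-a->s2 s2-b->s2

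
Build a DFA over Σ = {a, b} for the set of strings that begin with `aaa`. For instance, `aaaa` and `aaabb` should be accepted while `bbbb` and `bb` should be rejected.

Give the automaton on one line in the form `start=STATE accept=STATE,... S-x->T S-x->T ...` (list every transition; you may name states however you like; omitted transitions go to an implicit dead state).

start=S0 accept=S3 S0-a->S1 S0-b->S4 S1-a->S2 S1-b->S4 S2-a->S3 S2-b->S4 S3-a->S3 S3-b->S3 S4-a->S4 S4-b->S4

Walk along `aaa` while the input agrees: from S0 take `a` to S1, and so on. Any deviation drops to the rejecting sink S4. Once S3 is reached the prefix is confirmed and every continuation is accepted.
        a   b  
>  S0   S1  S4 
   S1   S2  S4 
   S2   S3  S4 
 * S3   S3  S3 
   S4   S4  S4 
(> = start, * = accepting)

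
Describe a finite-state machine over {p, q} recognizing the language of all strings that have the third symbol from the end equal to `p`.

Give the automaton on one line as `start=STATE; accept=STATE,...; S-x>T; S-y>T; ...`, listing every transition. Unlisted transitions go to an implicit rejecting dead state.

start=s0; accept=s7,s8,s9,s10; s0-p>s1; s0-q>s2; s1-p>s3; s1-q>s4; s2-p>s5; s2-q>s6; s3-p>s7; s3-q>s8; s4-p>s9; s4-q>s10; s5-p>s11; s5-q>s12; s6-p>s13; s6-q>s14; s7-p>s7; s7-q>s8; s8-p>s9; s8-q>s10; s9-p>s11; s9-q>s12; s10-p>s13; s10-q>s14; s11-p>s7; s11-q>s8; s12-p>s9; s12-q>s10; s13-p>s11; s13-q>s12; s14-p>s13; s14-q>s14

A DFA must remember the last 3 symbols (since which symbol is third-to-last isn't known until the input ends). Use one state per possible window of the last ≤3 symbols; accept from those whose window starts with `p`.
15 states suffice.
          p    q  
>  s0     s1   s2 
   s1     s3   s4 
   s2     s5   s6 
   s3     s7   s8 
   s4     s9  s10 
   s5    s11  s12 
   s6    s13  s14 
 * s7     s7   s8 
 * s8     s9  s10 
 * s9    s11  s12 
 * s10   s13  s14 
   s11    s7   s8 
   s12    s9  s10 
   s13   s11  s12 
   s14   s13  s14 
(> = start, * = accepting)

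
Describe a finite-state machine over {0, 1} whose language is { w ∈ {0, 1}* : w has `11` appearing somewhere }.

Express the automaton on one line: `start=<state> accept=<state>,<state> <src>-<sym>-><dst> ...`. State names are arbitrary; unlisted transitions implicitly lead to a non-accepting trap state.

Track how much of `11` has been matched so far: state s0 is no progress, s2 is the absorbing accept state reached once `11` has occurred. Intermediate states record partial matches; on a mismatch, fall back to the longest reusable overlap.
With 3 states:
        0   1  
>  s0   s0  s1 
   s1   s0  s2 
 * s2   s2  s2 
(> = start, * = accepting)

start=s0 accept=s2 s0-0->s0 s0-1->s1 s1-0->s0 s1-1->s2 s2-0->s2 s2-1->s2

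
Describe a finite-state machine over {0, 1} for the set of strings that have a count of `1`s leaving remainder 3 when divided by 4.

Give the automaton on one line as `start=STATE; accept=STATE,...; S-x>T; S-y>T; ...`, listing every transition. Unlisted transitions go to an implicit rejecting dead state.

Keep the running count of `1`s modulo 4: each `1` advances along the cycle q0 → q1 → q2 → q3 → q0 while other symbols loop. Accept at q3.
        0   1  
>  q0   q0  q1 
   q1   q1  q2 
   q2   q2  q3 
 * q3   q3  q0 
(> = start, * = accepting)

start=q0; accept=q3; q0-0>q0; q0-1>q1; q1-0>q1; q1-1>q2; q2-0>q2; q2-1>q3; q3-0>q3; q3-1>q0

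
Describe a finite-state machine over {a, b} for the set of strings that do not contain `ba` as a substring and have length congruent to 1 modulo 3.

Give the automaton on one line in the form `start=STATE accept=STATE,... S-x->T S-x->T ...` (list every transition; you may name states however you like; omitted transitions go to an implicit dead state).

Handle the two conditions separately and then intersect. One (3 states) tracks partial matches of the forbidden pattern `ba`; the other (3 states) tracks the input length modulo 3. Each combined state is a pair, one component from each; accept when both components accept. Minimizing collapses redundant product states.
A 7-state machine:
        a   b  
>  S0   S1  S2 
 * S1   S3  S4 
 * S2   S5  S4 
   S3   S0  S6 
   S4   S5  S6 
   S5   S5  S5 
   S6   S5  S2 
(> = start, * = accepting)

start=S0 accept=S1,S2 S0-a->S1 S0-b->S2 S1-a->S3 S1-b->S4 S2-a->S5 S2-b->S4 S3-a->S0 S3-b->S6 S4-a->S5 S4-b->S6 S5-a->S5 S5-b->S5 S6-a->S5 S6-b->S2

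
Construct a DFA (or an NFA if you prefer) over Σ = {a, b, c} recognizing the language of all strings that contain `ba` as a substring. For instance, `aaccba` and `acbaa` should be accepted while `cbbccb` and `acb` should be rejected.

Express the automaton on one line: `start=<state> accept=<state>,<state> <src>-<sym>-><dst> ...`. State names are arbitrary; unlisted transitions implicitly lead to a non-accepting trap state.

States q0..q1 record the length of the longest prefix of `ba` that matches the current input suffix. Reaching q2 means `ba` has been seen, and we stay there forever. Accept from q2.
With 3 states:
        a   b   c  
>  q0   q0  q1  q0 
   q1   q2  q1  q0 
 * q2   q2  q2  q2 
(> = start, * = accepting)

start=q0 accept=q2 q0-a->q0 q0-b->q1 q0-c->q0 q1-a->q2 q1-b->q1 q1-c->q0 q2-a->q2 q2-b->q2 q2-c->q2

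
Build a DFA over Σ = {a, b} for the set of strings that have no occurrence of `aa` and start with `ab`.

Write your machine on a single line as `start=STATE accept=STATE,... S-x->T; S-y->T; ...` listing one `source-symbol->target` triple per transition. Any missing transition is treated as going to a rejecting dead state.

Build one automaton per condition and run them in lockstep. The first has 3 states tracking partial matches of the forbidden pattern `aa`; the second has 4 states tracking whether the input so far still matches the prefix `ab`. A product state is a pair (one from each), accepting exactly when both do. After merging equivalent states the machine shrinks.
        a   b  
>  q0   q1  q2 
   q1   q2  q3 
   q2   q2  q2 
 * q3   q4  q3 
 * q4   q2  q3 
(> = start, * = accepting)

start=q0; accept=q3,q4; q0-a->q1; q0-b->q2; q1-a->q2; q1-b->q3; q2-a->q2; q2-b->q2; q3-a->q4; q3-b->q3; q4-a->q2; q4-b->q3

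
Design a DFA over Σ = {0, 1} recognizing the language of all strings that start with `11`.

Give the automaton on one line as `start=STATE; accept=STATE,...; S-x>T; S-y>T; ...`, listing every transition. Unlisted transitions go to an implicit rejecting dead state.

start=S0; accept=S2; S0-0>S3; S0-1>S1; S1-0>S3; S1-1>S2; S2-0>S2; S2-1>S2; S3-0>S3; S3-1>S3

Check the first 2 symbols one by one: S0 through S1 record how many have matched `11` so far; any wrong symbol goes to the dead state S3. After all 2 match we enter the accepting sink S2.
With 4 states:
        0   1  
>  S0   S3  S1 
   S1   S3  S2 
 * S2   S2  S2 
   S3   S3  S3 
(> = start, * = accepting)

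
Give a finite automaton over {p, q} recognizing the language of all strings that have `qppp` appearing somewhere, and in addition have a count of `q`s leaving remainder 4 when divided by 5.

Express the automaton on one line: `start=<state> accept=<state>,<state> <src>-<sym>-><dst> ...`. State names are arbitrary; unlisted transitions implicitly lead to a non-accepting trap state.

Handle the two conditions separately and then intersect. One (5 states) tracks whether and how much of `qppp` has been seen; the other (5 states) tracks the count of `q`s modulo 5. Each combined state is a pair, one component from each; accept when both components accept.
A 21-state machine:
       p  q 
>  A   A  B 
   B   C  D 
   C   E  D 
   D   F  G 
   E   H  D 
   F   I  G 
   G   J  K 
   H   H  L 
   I   L  G 
   J   M  K 
   K   N  O 
   L   L  P 
   M   P  K 
   N   Q  O 
   O   R  B 
   P   P  S 
   Q   S  O 
   R   T  B 
 * S   S  U 
   T   U  B 
   U   U  H 
(> = start, * = accepting)

start=A accept=S A-p->A A-q->B B-p->C B-q->D C-p->E C-q->D D-p->F D-q->G E-p->H E-q->D F-p->I F-q->G G-p->J G-q->K H-p->H H-q->L I-p->L I-q->G J-p->M J-q->K K-p->N K-q->O L-p->L L-q->P M-p->P M-q->K N-p->Q N-q->O O-p->R O-q->B P-p->P P-q->S Q-p->S Q-q->O R-p->T R-q->B S-p->S S-q->U T-p->U T-q->B U-p->U U-q->H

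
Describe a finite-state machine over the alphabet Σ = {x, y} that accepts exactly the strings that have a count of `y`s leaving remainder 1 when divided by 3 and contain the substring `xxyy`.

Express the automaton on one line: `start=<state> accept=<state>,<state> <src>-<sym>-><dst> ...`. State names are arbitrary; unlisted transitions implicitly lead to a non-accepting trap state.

Run two small machines in parallel and take their product. The first has 3 states tracking the count of `y`s modulo 3; the second has 5 states tracking whether and how much of `xxyy` has been seen. A product state is a pair (one from each), accepting exactly when both do.
15 states suffice.
          x    y  
>  s0     s1   s2 
   s1     s3   s2 
   s2     s4   s5 
   s3     s3   s6 
   s4     s7   s5 
   s5     s8   s0 
   s6     s4   s9 
   s7     s7  s10 
   s8    s11   s0 
   s9     s9  s12 
   s10    s8  s12 
   s11   s11  s13 
   s12   s12  s14 
   s13    s1  s14 
 * s14   s14   s9 
(> = start, * = accepting)

start=s0 accept=s14 s0-x->s1 s0-y->s2 s1-x->s3 s1-y->s2 s2-x->s4 s2-y->s5 s3-x->s3 s3-y->s6 s4-x->s7 s4-y->s5 s5-x->s8 s5-y->s0 s6-x->s4 s6-y->s9 s7-x->s7 s7-y->s10 s8-x->s11 s8-y->s0 s9-x->s9 s9-y->s12 s10-x->s8 s10-y->s12 s11-x->s11 s11-y->s13 s12-x->s12 s12-y->s14 s13-x->s1 s13-y->s14 s14-x->s14 s14-y->s9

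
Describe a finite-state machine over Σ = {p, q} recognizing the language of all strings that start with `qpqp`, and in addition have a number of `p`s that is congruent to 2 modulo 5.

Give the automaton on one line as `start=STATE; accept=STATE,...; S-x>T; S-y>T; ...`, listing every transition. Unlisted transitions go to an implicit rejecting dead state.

start=A; accept=J; A-p>B; A-q>C; B-p>D; B-q>B; C-p>E; C-q>F; D-p>G; D-q>D; E-p>D; E-q>H; F-p>B; F-q>F; G-p>I; G-q>G; H-p>J; H-q>B; I-p>F; I-q>I; J-p>K; J-q>J; K-p>L; K-q>K; L-p>M; L-q>L; M-p>N; M-q>M; N-p>J; N-q>N

Run two small machines in parallel and take their product. The first has 6 states tracking whether the input so far still matches the prefix `qpqp`; the second has 5 states tracking the count of `p`s modulo 5. A product state is a pair (one from each), accepting exactly when both do.
A 14-state machine:
       p  q 
>  A   B  C 
   B   D  B 
   C   E  F 
   D   G  D 
   E   D  H 
   F   B  F 
   G   I  G 
   H   J  B 
   I   F  I 
 * J   K  J 
   K   L  K 
   L   M  L 
   M   N  M 
   N   J  N 
(> = start, * = accepting)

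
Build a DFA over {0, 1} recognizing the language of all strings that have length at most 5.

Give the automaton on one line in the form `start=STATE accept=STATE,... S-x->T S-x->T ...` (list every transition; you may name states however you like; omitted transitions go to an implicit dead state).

We only need to distinguish lengths 0, 1, …, 5, and '>5'. Chain s0 → s1 → s2 → s3 → s4 → s5 → s6 on every symbol, with s6 looping. Accepting states: {s0, s1, s2, s3, s4, s5}.
With 7 states:
        0   1  
>* s0   s1  s1 
 * s1   s2  s2 
 * s2   s3  s3 
 * s3   s4  s4 
 * s4   s5  s5 
 * s5   s6  s6 
   s6   s6  s6 
(> = start, * = accepting)

start=s0 accept=s0,s1,s2,s3,s4,s5 s0-0->s1 s0-1->s1 s1-0->s2 s1-1->s2 s2-0->s3 s2-1->s3 s3-0->s4 s3-1->s4 s4-0->s5 s4-1->s5 s5-0->s6 s5-1->s6 s6-0->s6 s6-1->s6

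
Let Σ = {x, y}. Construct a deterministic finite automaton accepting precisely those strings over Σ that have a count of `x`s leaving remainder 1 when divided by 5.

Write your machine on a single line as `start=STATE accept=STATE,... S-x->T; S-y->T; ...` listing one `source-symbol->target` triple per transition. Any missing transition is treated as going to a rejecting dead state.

The only thing that matters is how many `x`s have appeared, reduced mod 5. Use one state per residue: q0 for 0, …, q4 for 4. Reading `x` moves to the next residue; anything else stays put. q1 is accepting.
With 5 states:
        x   y  
>  q0   q1  q0 
 * q1   q2  q1 
   q2   q3  q2 
   q3   q4  q3 
   q4   q0  q4 
(> = start, * = accepting)

start=q0; accept=q1; q0-x->q1; q0-y->q0; q1-x->q2; q1-y->q1; q2-x->q3; q2-y->q2; q3-x->q4; q3-y->q3; q4-x->q0; q4-y->q4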